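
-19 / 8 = -2.38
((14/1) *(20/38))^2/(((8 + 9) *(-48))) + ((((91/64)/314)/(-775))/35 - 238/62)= -5598956847343/1433701392000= -3.91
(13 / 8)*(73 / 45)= 949 / 360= 2.64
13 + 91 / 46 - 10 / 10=13.98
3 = 3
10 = 10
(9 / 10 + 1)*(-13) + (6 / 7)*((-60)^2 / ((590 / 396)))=8451589 / 4130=2046.39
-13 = -13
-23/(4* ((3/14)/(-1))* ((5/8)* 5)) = 644/75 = 8.59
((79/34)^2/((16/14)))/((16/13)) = 567931/147968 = 3.84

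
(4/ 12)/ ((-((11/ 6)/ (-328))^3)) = 2540703744/ 1331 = 1908868.33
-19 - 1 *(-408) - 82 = 307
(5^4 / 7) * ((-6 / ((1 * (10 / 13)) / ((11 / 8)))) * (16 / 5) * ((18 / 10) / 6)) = -919.29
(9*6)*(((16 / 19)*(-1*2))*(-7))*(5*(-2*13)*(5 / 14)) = -561600 / 19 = -29557.89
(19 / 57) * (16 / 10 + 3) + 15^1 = 248 / 15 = 16.53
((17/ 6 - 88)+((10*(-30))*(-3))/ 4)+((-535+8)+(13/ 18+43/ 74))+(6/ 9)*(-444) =-454121/ 666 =-681.86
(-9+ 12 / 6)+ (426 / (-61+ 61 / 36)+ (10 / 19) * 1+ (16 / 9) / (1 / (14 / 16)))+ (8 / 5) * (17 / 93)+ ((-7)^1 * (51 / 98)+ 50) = 34.55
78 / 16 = 39 / 8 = 4.88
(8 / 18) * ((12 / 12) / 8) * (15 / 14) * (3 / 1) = 5 / 28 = 0.18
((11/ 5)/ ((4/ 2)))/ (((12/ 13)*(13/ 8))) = 11/ 15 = 0.73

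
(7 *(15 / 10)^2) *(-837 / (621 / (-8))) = 3906 / 23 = 169.83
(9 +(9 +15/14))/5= 267/70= 3.81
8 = 8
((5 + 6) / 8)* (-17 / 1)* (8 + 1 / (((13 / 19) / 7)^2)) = -3560667 / 1352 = -2633.63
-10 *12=-120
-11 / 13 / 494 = -0.00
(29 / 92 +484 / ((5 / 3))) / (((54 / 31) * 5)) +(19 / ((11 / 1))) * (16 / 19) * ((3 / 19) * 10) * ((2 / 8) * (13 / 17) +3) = 17963481247 / 441282600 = 40.71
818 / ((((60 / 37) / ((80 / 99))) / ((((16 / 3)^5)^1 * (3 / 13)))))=126944804864 / 312741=405910.34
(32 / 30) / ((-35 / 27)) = -144 / 175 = -0.82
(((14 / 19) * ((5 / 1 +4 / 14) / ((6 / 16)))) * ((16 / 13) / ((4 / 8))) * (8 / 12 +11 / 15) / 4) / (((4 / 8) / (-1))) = -66304 / 3705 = -17.90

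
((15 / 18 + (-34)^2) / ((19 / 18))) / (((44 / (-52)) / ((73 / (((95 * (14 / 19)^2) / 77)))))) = -19761027 / 140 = -141150.19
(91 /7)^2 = 169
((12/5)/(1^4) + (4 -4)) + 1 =17/5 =3.40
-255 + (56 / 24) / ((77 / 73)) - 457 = -23423 / 33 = -709.79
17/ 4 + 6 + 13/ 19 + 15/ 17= 15267/ 1292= 11.82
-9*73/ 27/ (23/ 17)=-1241/ 69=-17.99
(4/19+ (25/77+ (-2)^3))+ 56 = 48.54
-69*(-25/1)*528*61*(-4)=-222235200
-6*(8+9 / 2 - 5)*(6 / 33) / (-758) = 45 / 4169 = 0.01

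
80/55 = 16/11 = 1.45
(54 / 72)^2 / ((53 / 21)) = 189 / 848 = 0.22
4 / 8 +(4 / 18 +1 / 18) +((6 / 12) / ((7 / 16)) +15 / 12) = 799 / 252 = 3.17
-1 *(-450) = 450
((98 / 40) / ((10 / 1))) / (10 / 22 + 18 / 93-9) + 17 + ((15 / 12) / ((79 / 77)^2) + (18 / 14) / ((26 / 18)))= 6161996429721 / 323493497600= 19.05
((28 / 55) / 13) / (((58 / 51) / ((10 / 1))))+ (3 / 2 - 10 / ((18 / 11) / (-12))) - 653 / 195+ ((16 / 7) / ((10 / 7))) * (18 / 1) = 4173083 / 41470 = 100.63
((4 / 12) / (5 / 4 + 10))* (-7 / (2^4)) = -7 / 540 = -0.01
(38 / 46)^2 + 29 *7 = 107748 / 529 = 203.68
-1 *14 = -14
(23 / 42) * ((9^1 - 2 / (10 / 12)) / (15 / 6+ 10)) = 253 / 875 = 0.29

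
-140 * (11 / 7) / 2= -110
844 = 844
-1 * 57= -57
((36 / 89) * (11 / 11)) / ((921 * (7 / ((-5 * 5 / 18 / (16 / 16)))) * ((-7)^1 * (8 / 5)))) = 125 / 16065924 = 0.00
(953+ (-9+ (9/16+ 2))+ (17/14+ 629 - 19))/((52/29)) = 5059659/5824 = 868.76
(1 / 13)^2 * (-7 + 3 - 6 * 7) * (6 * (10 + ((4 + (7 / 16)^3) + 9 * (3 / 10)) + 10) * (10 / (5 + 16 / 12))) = -69.07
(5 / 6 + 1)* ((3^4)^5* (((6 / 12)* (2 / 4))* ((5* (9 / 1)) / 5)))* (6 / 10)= 345191655699 / 40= 8629791392.48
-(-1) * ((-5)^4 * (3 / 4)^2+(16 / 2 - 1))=5737 / 16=358.56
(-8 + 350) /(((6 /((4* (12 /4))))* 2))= 342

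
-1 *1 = -1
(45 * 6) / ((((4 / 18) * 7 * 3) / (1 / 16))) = 405 / 112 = 3.62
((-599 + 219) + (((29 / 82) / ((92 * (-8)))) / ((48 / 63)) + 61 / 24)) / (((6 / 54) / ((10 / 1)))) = -16401890445 / 482816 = -33971.31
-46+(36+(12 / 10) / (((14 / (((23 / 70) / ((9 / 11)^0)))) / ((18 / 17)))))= -207629 / 20825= -9.97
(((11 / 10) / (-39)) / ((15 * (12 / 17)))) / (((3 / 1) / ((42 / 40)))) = -0.00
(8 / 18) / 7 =0.06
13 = 13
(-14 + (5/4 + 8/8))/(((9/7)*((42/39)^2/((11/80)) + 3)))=-0.80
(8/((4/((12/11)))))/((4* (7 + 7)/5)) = 15/77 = 0.19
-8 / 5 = -1.60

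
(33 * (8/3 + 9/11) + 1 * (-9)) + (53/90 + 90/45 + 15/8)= 39767/360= 110.46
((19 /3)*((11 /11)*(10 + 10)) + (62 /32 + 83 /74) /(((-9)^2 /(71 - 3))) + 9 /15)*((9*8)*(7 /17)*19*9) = 2070091534 /3145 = 658216.70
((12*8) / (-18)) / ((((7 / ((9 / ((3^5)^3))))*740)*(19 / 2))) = -8 / 117684952245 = -0.00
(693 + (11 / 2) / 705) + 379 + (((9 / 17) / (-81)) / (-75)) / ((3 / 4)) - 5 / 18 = 1734032573 / 1617975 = 1071.73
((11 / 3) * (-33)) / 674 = -0.18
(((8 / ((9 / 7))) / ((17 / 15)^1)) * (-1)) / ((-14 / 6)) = 40 / 17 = 2.35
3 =3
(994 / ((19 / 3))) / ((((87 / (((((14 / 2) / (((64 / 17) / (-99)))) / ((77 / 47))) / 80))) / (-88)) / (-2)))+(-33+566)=7676083 / 88160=87.07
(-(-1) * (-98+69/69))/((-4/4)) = 97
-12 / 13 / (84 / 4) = -4 / 91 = -0.04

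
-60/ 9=-20/ 3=-6.67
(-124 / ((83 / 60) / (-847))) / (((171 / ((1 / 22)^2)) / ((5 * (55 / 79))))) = 1193500 / 373749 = 3.19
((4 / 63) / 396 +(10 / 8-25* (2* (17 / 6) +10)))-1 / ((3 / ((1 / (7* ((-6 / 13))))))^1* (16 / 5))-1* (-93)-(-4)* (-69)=-114438325 / 199584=-573.38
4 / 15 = 0.27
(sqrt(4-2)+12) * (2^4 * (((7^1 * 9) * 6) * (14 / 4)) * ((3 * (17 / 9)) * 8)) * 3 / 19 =2878848 * sqrt(2) / 19+34546176 / 19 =2032499.05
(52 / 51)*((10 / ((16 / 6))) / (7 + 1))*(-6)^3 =-1755 / 17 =-103.24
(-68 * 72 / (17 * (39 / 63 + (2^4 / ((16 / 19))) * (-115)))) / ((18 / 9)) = 189 / 2867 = 0.07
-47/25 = -1.88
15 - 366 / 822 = 14.55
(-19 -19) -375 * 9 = -3413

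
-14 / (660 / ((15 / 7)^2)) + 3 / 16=111 / 1232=0.09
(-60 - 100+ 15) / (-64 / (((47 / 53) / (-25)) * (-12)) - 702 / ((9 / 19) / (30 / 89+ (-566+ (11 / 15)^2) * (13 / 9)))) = -409411125 / 3415946357254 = -0.00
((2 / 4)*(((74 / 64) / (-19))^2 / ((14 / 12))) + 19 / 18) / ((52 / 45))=123098095 / 134557696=0.91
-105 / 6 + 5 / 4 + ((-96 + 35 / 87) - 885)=-346903 / 348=-996.85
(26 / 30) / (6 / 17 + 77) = 221 / 19725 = 0.01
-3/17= -0.18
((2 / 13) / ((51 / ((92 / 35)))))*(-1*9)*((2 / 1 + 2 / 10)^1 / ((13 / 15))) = -18216 / 100555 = -0.18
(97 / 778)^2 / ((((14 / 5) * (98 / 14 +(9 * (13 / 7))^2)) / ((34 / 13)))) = 5598355 / 110413486144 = 0.00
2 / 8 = 1 / 4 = 0.25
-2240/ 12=-186.67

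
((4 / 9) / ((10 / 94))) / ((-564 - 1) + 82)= -188 / 21735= -0.01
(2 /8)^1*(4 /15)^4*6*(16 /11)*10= 4096 /37125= 0.11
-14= -14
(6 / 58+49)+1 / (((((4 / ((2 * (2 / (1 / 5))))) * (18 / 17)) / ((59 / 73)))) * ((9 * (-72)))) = 1212350693 / 24692688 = 49.10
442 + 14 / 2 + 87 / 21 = 3172 / 7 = 453.14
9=9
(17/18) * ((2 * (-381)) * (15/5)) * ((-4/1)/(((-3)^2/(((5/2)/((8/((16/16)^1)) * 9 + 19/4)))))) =86360/2763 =31.26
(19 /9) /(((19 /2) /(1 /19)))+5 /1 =857 /171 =5.01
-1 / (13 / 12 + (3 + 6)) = -12 / 121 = -0.10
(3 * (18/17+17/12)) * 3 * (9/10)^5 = 17891847/1360000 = 13.16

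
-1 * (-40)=40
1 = 1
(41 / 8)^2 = 1681 / 64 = 26.27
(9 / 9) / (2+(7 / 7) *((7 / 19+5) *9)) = 19 / 956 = 0.02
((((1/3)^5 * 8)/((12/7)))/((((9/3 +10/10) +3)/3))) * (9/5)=0.01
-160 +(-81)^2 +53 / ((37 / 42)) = 239063 / 37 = 6461.16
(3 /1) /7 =0.43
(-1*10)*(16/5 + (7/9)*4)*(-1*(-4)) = -2272/9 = -252.44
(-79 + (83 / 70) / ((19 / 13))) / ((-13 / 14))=84.20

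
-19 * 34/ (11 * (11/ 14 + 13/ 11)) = -29.85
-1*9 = -9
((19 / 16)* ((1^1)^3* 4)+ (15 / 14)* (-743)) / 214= -22157 / 5992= -3.70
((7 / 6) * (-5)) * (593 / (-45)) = 4151 / 54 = 76.87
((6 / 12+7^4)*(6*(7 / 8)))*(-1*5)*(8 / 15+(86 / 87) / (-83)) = -316474473 / 9628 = -32870.22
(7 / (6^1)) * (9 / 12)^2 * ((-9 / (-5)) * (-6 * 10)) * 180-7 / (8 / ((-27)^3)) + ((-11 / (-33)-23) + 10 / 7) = 746573 / 168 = 4443.89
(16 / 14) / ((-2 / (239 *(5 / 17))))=-4780 / 119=-40.17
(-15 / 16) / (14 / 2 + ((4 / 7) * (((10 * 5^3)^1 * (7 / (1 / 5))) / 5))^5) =-5 / 16666666666666666704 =-0.00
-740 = -740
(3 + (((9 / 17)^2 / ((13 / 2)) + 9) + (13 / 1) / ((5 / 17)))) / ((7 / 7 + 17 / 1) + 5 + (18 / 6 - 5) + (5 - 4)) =1056527 / 413270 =2.56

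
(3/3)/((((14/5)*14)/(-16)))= -20/49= -0.41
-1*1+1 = 0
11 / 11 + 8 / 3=11 / 3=3.67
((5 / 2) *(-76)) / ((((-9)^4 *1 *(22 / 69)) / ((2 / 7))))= -4370 / 168399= -0.03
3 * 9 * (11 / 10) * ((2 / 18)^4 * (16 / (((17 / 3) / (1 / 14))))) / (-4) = -11 / 48195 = -0.00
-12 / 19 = -0.63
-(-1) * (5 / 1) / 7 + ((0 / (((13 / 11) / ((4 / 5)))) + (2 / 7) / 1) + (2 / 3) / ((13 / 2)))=43 / 39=1.10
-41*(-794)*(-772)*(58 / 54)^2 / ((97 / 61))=-1289280726088 / 70713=-18232584.19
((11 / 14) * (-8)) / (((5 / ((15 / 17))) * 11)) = -12 / 119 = -0.10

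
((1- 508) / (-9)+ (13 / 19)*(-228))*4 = -1196 / 3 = -398.67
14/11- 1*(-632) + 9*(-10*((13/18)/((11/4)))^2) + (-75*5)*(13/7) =-69.36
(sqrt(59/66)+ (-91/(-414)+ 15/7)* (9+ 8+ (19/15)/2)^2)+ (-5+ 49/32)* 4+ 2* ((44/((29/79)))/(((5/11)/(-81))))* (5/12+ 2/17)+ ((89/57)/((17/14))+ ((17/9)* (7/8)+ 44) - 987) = -24478348259497/1062217800+ sqrt(3894)/66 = -23043.62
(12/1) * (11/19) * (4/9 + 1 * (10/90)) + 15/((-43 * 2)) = 18065/4902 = 3.69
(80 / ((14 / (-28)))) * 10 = -1600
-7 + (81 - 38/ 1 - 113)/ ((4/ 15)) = -539/ 2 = -269.50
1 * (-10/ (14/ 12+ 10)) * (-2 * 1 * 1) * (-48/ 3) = -1920/ 67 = -28.66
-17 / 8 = -2.12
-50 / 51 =-0.98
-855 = -855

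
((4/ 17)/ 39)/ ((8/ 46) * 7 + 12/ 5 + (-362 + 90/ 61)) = -7015/ 414988938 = -0.00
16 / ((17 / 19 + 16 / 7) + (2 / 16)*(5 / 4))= 4.80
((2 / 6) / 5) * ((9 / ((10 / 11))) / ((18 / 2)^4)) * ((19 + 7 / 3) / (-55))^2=2048 / 135320625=0.00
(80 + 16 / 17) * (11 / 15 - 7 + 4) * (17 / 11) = -46784 / 165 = -283.54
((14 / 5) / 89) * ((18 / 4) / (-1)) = -63 / 445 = -0.14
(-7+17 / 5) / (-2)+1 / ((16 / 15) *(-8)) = 1077 / 640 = 1.68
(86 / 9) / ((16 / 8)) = 43 / 9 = 4.78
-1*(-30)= 30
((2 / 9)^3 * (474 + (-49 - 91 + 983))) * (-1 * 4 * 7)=-98336 / 243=-404.67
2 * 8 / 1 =16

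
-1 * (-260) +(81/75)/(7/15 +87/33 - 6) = 620509/2390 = 259.63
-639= -639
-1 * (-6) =6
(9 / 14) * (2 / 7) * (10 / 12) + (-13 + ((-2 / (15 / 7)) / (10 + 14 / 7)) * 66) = -26431 / 1470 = -17.98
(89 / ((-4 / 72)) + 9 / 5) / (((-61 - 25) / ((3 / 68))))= 24003 / 29240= 0.82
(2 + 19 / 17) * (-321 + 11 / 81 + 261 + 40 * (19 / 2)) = 1374343 / 1377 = 998.07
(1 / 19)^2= 1 / 361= 0.00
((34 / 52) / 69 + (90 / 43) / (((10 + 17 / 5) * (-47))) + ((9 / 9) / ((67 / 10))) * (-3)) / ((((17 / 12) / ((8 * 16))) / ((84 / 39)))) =-768951507968 / 8947559153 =-85.94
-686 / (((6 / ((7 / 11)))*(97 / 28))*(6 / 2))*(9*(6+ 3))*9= -5445468 / 1067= -5103.53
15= 15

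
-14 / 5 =-2.80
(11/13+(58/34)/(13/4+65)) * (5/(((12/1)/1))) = 0.36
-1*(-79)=79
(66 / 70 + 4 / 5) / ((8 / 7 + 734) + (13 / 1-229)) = 61 / 18170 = 0.00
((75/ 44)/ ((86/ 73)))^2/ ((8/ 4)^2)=29975625/ 57274624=0.52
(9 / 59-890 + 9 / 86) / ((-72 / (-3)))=-4514555 / 121776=-37.07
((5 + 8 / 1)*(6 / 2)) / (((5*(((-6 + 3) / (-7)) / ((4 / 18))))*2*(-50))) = -91 / 2250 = -0.04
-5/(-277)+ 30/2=4160/277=15.02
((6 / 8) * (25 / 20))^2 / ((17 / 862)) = 96975 / 2176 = 44.57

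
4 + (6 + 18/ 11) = 128/ 11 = 11.64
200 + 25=225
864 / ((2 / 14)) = 6048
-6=-6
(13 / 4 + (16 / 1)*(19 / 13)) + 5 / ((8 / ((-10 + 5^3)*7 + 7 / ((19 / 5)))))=131135 / 247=530.91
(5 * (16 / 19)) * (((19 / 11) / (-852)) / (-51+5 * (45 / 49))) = 490 / 2663991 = 0.00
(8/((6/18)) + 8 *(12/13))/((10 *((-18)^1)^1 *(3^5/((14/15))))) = -476/710775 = -0.00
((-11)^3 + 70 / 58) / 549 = -38564 / 15921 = -2.42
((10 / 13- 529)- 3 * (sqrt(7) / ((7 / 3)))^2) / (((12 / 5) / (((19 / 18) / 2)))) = -127775 / 1092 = -117.01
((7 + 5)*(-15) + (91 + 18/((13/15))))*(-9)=7983/13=614.08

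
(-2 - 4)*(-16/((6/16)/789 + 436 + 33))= 0.20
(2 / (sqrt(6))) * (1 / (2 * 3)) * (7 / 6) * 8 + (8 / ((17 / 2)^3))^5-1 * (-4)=14 * sqrt(6) / 27 + 11449692207113004996 / 2862423051509815793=5.27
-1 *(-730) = 730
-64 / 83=-0.77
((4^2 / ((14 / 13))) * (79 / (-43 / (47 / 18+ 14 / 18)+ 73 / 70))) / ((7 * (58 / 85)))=-212999800 / 10094581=-21.10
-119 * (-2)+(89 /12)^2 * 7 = 89719 /144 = 623.05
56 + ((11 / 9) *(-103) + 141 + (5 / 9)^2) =5785 / 81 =71.42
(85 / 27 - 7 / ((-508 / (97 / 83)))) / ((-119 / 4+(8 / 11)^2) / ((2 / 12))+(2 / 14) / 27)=-3051125231 / 169053163798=-0.02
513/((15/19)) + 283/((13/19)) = 69122/65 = 1063.42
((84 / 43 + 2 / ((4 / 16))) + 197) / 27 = 8899 / 1161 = 7.66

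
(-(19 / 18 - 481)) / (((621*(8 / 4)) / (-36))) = -8639 / 621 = -13.91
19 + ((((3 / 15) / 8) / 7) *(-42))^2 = 19.02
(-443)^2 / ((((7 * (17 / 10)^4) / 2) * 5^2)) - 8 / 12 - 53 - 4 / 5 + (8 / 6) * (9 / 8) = 3780971917 / 17539410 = 215.57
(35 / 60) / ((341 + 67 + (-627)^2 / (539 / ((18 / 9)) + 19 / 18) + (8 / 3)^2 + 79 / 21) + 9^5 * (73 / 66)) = 3937395 / 453477809542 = 0.00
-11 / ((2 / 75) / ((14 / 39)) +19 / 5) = -2.84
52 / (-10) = -26 / 5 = -5.20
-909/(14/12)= -5454/7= -779.14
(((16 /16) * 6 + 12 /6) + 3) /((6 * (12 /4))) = 11 /18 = 0.61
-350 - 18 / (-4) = -691 / 2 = -345.50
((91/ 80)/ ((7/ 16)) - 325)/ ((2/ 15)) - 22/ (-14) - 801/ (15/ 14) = -110741/ 35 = -3164.03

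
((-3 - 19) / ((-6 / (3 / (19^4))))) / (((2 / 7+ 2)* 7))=11 / 2085136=0.00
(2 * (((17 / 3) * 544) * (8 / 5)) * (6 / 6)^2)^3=3239689670623232 / 3375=959908050555.03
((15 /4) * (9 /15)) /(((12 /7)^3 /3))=343 /256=1.34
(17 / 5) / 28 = 17 / 140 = 0.12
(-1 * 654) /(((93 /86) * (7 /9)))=-168732 /217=-777.57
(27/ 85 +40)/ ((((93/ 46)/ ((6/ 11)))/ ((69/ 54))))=3625766/ 260865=13.90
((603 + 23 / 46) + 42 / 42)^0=1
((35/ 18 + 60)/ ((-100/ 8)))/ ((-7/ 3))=223/ 105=2.12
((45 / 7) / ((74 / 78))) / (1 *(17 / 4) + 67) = 468 / 4921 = 0.10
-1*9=-9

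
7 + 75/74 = 593/74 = 8.01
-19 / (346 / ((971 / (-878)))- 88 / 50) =461225 / 7637424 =0.06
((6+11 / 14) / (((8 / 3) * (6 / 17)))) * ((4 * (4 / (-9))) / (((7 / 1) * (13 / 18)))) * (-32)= 81.13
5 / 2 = 2.50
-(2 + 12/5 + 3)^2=-1369/25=-54.76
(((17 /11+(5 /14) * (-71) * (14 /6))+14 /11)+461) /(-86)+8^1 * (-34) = -1570579 /5676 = -276.71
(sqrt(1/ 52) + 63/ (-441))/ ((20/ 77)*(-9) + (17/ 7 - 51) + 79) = -11/ 2163 + 11*sqrt(13)/ 8034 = -0.00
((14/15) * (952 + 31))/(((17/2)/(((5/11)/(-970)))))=-13762/272085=-0.05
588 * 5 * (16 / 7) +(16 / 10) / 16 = 67201 / 10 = 6720.10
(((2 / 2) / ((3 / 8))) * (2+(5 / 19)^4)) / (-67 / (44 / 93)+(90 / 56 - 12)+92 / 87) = -9334547376 / 263563145215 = -0.04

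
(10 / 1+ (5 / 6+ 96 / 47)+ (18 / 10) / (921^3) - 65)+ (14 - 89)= -1728784745147 / 13599188210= -127.12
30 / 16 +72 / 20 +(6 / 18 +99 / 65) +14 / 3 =6239 / 520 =12.00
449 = 449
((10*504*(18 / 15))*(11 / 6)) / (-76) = -2772 / 19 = -145.89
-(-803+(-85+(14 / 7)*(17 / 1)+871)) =-17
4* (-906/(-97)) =3624/97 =37.36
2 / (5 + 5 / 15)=3 / 8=0.38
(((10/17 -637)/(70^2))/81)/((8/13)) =-0.00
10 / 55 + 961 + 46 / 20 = 105983 / 110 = 963.48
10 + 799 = 809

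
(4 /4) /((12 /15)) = 1.25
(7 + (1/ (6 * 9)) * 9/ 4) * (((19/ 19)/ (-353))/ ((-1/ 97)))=16393/ 8472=1.93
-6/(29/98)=-588/29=-20.28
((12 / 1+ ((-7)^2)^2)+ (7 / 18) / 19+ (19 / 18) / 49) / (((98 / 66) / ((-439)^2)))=42862628377349 / 136857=313192809.85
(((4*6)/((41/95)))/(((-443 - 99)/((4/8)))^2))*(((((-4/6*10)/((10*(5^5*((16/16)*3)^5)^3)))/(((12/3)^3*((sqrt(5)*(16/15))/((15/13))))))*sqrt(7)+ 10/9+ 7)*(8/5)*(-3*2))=-11096/3011081+ 19*sqrt(35)/8126076043114453125000000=-0.00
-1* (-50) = 50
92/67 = 1.37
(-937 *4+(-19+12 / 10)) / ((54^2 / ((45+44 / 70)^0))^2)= -18829 / 42515280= -0.00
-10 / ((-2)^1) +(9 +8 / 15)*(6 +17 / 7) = 8962 / 105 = 85.35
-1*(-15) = 15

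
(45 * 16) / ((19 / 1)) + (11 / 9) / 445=2883809 / 76095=37.90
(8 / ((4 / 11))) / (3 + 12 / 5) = 110 / 27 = 4.07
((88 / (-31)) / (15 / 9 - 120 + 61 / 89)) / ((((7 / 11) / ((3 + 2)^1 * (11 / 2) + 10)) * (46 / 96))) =116305200 / 39194323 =2.97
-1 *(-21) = 21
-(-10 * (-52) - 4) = -516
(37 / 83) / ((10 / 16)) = 296 / 415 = 0.71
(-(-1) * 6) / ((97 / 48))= 288 / 97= 2.97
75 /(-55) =-1.36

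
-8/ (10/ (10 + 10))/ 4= -4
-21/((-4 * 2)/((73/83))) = 1533/664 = 2.31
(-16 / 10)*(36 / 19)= -288 / 95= -3.03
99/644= 0.15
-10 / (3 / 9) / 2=-15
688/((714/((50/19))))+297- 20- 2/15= 9475933/33915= 279.40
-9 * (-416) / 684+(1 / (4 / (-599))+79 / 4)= -2366 / 19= -124.53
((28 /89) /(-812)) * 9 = -0.00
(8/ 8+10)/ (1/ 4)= 44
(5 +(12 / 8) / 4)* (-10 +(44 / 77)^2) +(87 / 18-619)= -391703 / 588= -666.16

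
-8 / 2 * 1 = -4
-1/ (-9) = 1/ 9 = 0.11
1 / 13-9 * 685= -6164.92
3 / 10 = 0.30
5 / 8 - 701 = -5603 / 8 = -700.38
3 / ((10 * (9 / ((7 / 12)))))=7 / 360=0.02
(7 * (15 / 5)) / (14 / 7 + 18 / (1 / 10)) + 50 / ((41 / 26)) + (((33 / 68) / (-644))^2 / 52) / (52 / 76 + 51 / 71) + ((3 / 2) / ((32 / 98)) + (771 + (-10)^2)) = 638133958371039111 / 703242659065856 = 907.42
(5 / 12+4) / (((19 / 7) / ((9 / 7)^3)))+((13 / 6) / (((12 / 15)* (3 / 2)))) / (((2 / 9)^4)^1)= 44321499 / 59584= 743.85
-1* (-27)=27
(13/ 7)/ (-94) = -13/ 658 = -0.02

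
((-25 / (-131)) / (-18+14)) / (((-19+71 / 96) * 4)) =150 / 229643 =0.00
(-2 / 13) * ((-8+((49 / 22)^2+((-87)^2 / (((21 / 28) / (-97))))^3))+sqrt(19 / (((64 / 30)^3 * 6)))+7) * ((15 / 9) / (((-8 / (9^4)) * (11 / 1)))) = -4964906536076706085478565 / 276848+164025 * sqrt(95) / 146432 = -17933691180997175643.15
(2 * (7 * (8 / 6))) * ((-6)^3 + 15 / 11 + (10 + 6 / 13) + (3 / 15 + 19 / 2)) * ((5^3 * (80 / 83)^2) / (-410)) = 124588352000 / 121170621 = 1028.21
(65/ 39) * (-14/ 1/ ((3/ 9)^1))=-70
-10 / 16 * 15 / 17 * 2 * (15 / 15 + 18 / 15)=-2.43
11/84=0.13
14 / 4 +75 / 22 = 76 / 11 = 6.91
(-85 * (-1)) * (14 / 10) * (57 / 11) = 6783 / 11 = 616.64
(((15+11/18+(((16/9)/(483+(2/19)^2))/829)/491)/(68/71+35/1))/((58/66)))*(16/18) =20768082907496540/47292431160839229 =0.44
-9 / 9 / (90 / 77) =-77 / 90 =-0.86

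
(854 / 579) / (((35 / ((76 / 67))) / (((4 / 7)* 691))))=25627808 / 1357755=18.88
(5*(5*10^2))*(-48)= -120000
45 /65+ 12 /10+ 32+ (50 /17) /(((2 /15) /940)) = 22949951 /1105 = 20769.19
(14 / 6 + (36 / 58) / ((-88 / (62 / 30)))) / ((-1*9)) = -44381 / 172260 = -0.26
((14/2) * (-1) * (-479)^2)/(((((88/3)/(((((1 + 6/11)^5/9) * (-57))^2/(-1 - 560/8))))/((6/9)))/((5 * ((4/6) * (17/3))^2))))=1689014312031771455148635/14767446759154749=114374159.57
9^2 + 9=90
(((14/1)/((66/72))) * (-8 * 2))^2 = 7225344/121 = 59713.59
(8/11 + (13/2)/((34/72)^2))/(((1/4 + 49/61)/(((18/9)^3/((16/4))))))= 46348288/817003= 56.73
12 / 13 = 0.92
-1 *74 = -74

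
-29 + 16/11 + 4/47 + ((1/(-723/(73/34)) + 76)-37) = 146618471/12708894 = 11.54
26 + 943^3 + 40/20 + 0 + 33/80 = 67084946833/80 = 838561835.41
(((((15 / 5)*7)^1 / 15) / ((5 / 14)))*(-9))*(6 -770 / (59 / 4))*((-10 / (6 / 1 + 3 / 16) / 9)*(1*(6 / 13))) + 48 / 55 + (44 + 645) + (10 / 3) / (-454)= 5312438764 / 9575995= 554.77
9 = 9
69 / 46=3 / 2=1.50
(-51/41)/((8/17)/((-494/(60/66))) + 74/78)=-7066917/5384981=-1.31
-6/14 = -3/7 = -0.43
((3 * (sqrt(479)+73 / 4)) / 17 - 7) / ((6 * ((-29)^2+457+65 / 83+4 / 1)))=0.00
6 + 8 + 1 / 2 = 14.50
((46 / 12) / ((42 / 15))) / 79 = 115 / 6636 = 0.02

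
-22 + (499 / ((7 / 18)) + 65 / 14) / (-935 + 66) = -25971 / 1106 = -23.48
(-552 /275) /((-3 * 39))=184 /10725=0.02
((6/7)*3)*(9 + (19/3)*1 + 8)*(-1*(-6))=360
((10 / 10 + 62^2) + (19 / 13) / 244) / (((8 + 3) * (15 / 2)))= 4065453 / 87230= 46.61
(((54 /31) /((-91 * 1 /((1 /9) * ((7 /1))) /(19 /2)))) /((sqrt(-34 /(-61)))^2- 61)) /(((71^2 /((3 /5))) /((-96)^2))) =32044032 /12483708835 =0.00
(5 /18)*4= 10 /9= 1.11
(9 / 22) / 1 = 9 / 22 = 0.41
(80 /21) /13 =80 /273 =0.29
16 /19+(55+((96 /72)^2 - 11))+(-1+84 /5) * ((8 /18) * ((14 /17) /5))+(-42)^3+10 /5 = -5380727894 /72675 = -74038.22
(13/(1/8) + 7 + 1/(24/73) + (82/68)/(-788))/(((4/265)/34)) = 256875.41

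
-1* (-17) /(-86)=-17 /86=-0.20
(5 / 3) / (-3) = -5 / 9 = -0.56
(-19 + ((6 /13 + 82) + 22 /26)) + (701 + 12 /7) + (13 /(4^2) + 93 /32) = 2244397 /2912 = 770.74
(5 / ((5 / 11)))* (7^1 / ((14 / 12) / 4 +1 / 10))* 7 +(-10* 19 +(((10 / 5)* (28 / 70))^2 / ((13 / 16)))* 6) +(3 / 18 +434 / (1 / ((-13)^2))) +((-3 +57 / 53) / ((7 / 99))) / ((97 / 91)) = 35107794250507 / 471172650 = 74511.53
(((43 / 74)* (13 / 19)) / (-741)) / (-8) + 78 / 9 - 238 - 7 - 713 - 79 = -219767159 / 213712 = -1028.33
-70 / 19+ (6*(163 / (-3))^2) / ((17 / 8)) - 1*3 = 8070499 / 969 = 8328.69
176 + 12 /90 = 2642 /15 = 176.13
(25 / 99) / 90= 5 / 1782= 0.00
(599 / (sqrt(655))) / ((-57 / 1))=-599 *sqrt(655) / 37335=-0.41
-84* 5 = -420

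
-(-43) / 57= 0.75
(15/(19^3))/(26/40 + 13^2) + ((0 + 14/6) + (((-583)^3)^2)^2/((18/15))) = 19934016550694665300881503907352625885617/15515058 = 1284817404530145185463148000000000.00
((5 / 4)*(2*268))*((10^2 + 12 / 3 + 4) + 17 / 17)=73030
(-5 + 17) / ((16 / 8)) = 6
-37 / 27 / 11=-37 / 297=-0.12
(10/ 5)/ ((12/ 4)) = 2/ 3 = 0.67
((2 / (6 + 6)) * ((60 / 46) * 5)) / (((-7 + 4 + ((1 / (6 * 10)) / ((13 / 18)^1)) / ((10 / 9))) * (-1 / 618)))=6695000 / 29693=225.47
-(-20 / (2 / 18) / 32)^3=177.98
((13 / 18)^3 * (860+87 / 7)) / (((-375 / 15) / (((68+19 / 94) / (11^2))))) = -28672297823 / 3869434800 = -7.41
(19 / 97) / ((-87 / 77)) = -1463 / 8439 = -0.17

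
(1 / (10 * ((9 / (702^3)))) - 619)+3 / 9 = 57648788 / 15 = 3843252.53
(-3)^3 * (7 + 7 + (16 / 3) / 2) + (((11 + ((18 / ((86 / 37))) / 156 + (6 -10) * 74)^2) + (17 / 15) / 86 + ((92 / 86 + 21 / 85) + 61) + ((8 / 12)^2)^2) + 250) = 3010632324116029 / 34422906960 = 87460.14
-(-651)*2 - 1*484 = 818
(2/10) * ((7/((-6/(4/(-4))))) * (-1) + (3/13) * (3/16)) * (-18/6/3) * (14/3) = 4907/4680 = 1.05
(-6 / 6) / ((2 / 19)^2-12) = 0.08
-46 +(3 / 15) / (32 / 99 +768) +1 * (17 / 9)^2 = -1307151821 / 30805920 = -42.43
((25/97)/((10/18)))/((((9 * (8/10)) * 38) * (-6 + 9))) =25/44232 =0.00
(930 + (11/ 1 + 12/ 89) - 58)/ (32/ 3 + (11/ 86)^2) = 1743954612/ 21096115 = 82.67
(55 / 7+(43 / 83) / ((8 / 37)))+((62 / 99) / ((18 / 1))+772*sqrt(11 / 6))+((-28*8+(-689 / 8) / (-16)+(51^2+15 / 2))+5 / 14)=386*sqrt(66) / 3+159063515815 / 66261888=3445.82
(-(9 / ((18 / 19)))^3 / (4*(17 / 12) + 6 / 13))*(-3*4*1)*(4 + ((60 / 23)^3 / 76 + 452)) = 2227344711228 / 2907913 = 765959.89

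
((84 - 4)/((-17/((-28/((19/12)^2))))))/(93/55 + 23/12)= 212889600/14612197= 14.57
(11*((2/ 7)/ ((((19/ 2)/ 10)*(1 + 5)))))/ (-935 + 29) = -110/ 180747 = -0.00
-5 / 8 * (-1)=5 / 8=0.62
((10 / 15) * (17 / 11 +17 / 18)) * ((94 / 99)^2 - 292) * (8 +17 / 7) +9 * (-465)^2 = 1940985.87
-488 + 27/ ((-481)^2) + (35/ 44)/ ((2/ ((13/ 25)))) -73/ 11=-50332342309/ 101798840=-494.43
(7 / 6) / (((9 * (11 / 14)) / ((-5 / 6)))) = -245 / 1782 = -0.14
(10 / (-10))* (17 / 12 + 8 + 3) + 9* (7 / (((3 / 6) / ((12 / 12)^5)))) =113.58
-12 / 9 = -4 / 3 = -1.33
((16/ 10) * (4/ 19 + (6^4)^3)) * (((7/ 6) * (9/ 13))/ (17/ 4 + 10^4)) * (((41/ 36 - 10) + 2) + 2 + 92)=3632797212384368/ 148262985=24502388.19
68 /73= 0.93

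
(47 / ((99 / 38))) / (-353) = -0.05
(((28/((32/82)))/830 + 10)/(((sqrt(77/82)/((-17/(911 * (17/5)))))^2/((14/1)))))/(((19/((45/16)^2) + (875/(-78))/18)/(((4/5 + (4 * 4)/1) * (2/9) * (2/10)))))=0.00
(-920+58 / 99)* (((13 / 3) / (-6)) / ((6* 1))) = 591643 / 5346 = 110.67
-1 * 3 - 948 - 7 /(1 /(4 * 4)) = -1063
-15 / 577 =-0.03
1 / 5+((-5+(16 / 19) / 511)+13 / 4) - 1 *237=-46321319 / 194180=-238.55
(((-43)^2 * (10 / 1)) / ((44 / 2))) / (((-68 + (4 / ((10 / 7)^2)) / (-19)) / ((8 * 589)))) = -58150.34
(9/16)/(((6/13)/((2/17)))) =39/272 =0.14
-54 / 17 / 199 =-0.02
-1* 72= -72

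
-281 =-281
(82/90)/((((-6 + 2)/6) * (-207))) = 41/6210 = 0.01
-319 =-319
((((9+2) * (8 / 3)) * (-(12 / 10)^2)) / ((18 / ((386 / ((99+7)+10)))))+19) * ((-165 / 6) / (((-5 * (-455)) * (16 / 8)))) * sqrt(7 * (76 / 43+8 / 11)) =-0.28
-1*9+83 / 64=-7.70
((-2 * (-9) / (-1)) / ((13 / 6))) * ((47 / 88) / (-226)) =1269 / 64636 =0.02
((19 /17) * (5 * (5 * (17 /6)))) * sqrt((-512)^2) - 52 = 121444 /3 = 40481.33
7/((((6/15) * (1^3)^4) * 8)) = 35/16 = 2.19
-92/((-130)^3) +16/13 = 676023/549250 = 1.23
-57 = -57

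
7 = 7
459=459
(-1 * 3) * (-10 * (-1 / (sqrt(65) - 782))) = 30 * sqrt(65) / 611459+23460 / 611459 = 0.04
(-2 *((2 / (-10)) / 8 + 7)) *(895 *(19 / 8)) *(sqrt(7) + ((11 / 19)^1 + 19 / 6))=-7108269 / 64-948879 *sqrt(7) / 32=-189519.76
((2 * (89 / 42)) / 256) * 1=89 / 5376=0.02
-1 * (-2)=2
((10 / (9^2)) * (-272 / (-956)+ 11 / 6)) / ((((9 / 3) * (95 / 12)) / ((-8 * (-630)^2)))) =-476201600 / 13623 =-34955.71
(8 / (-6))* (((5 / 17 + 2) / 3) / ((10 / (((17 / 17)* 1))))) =-26 / 255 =-0.10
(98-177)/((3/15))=-395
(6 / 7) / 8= 0.11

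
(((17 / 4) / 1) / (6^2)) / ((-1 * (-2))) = 0.06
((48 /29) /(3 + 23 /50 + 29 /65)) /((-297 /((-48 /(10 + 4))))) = 83200 /17008761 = 0.00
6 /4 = 3 /2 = 1.50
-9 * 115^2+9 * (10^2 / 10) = -118935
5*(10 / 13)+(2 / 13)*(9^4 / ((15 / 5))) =4424 / 13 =340.31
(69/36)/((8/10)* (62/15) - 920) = -0.00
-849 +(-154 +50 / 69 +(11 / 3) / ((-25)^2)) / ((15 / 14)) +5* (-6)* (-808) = 5012838889 / 215625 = 23247.95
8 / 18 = 4 / 9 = 0.44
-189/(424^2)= -189/179776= -0.00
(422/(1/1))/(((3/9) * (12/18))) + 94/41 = 77953/41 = 1901.29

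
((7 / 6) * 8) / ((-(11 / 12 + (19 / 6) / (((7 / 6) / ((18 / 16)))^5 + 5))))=-524365744 / 80198021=-6.54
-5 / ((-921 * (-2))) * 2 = -5 / 921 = -0.01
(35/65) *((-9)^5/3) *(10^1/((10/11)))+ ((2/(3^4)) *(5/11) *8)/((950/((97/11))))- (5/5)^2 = -1411171296292/12104235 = -116584.92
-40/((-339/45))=600/113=5.31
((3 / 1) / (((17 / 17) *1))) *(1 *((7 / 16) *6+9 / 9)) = 10.88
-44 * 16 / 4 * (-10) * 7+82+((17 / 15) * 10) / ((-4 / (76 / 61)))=12398.47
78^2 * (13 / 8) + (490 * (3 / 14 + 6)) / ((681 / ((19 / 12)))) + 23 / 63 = 565973215 / 57204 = 9893.94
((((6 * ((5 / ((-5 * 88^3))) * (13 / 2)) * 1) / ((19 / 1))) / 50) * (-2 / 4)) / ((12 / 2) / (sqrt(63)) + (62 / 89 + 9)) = 6989437 / 2236415761254400 - 102973 * sqrt(7) / 1118207880627200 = 0.00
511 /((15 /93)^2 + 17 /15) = 7366065 /16712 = 440.77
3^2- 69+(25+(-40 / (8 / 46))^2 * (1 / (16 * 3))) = 12805 / 12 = 1067.08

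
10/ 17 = 0.59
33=33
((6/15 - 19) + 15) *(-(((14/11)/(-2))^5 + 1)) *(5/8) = 324549/161051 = 2.02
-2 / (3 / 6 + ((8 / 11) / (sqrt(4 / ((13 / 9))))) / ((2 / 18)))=484 / 7367 - 1056 * sqrt(13) / 7367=-0.45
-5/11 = -0.45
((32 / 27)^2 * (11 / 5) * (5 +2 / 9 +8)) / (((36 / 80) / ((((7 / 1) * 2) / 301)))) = 10723328 / 2539107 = 4.22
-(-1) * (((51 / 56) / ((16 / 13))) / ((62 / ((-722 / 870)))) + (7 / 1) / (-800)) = -751313 / 40275200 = -0.02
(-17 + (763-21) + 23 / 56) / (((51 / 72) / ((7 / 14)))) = 121869 / 238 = 512.05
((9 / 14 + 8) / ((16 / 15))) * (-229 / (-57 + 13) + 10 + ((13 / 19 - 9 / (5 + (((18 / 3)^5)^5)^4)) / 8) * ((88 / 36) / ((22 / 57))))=18671437935492338951927097403960318724813731530498004631906282378861247367710112685 / 146343371664015882965658619843404951800320191145941891225648120466767359690933344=127.59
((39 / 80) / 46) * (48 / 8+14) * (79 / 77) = 3081 / 14168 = 0.22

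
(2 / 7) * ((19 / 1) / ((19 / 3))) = 6 / 7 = 0.86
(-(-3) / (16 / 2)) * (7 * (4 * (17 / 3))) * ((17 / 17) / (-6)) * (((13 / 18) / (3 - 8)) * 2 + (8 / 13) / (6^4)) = 2.86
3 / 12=1 / 4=0.25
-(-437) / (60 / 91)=39767 / 60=662.78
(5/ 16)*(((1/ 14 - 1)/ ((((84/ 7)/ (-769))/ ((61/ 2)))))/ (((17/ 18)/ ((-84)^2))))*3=1728831195/ 136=12711994.08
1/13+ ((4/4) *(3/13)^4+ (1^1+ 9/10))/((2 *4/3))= 1806167/2284880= 0.79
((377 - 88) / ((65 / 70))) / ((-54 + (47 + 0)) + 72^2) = 0.06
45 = 45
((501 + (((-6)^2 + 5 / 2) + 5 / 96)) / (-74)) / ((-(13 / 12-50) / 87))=-4506339 / 347504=-12.97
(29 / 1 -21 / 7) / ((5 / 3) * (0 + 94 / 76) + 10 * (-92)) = -2964 / 104645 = -0.03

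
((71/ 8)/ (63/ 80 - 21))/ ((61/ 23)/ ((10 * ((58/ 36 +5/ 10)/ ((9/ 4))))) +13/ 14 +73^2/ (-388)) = 1203847600/ 34335385161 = 0.04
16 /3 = 5.33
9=9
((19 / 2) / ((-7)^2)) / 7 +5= 3449 / 686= 5.03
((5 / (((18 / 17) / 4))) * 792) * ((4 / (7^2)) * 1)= 59840 / 49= 1221.22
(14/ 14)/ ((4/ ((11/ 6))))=11/ 24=0.46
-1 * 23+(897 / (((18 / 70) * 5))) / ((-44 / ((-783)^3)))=334913966285 / 44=7611681051.93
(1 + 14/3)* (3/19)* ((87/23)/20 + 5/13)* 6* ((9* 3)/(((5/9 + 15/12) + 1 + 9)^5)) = 8402107719168/23168105517578125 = 0.00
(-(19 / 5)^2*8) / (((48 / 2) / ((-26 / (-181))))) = -9386 / 13575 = -0.69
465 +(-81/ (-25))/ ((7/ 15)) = 16518/ 35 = 471.94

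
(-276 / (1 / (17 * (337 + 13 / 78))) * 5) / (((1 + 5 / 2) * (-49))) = 2259980 / 49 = 46122.04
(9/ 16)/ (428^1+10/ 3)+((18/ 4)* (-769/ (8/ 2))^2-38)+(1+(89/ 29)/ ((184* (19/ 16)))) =166283.30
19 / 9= 2.11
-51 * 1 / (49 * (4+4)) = -51 / 392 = -0.13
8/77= 0.10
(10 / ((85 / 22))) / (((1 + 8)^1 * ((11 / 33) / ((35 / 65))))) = 308 / 663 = 0.46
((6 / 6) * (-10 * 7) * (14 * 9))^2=77792400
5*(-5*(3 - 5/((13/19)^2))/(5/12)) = 77880/169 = 460.83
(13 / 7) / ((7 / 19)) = 247 / 49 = 5.04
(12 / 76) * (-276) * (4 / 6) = -552 / 19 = -29.05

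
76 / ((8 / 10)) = 95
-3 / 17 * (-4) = 12 / 17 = 0.71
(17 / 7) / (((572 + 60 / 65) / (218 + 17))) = 51935 / 52136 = 1.00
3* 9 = 27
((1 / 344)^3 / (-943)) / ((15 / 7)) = -7 / 575808775680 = -0.00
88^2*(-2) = -15488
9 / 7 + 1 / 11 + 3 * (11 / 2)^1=2753 / 154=17.88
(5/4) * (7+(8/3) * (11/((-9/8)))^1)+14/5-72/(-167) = -1858741/90180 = -20.61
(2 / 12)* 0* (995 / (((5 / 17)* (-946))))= 0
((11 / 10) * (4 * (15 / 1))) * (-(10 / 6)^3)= -2750 / 9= -305.56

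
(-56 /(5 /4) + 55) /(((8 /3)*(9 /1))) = 17 /40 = 0.42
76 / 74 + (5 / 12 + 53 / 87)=8811 / 4292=2.05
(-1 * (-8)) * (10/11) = 80/11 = 7.27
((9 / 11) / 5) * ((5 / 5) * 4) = 36 / 55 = 0.65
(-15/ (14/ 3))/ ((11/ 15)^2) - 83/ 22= -8258/ 847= -9.75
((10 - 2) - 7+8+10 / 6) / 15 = 32 / 45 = 0.71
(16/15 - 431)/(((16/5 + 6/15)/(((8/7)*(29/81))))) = -748084/15309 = -48.87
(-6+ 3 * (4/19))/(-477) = 34/3021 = 0.01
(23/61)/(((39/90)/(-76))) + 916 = 673948/793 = 849.87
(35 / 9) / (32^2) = 35 / 9216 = 0.00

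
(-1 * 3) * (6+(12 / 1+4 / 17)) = -930 / 17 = -54.71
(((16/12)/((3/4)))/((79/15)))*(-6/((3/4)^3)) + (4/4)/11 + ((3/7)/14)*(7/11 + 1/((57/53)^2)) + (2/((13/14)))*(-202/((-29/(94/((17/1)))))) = 208254407103520/2659972177863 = 78.29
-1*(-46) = 46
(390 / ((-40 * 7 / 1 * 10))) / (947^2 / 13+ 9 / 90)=-0.00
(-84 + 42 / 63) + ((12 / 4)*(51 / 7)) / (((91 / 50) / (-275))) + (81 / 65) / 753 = -3385.92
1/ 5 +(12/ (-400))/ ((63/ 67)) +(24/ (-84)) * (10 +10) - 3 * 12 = -87247/ 2100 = -41.55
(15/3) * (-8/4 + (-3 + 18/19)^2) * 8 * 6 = 191760/361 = 531.19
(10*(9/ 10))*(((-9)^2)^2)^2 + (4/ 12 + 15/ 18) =2324522941/ 6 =387420490.17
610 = 610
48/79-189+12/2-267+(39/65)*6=-176088/395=-445.79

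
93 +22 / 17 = 1603 / 17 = 94.29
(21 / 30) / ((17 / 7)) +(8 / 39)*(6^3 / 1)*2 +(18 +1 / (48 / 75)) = 108.47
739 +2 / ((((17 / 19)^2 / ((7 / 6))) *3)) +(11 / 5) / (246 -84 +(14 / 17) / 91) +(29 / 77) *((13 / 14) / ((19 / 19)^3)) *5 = 741.73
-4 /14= -2 /7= -0.29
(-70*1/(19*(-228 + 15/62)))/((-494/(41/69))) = -88970/4572619857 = -0.00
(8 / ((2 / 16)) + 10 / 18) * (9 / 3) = 581 / 3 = 193.67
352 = 352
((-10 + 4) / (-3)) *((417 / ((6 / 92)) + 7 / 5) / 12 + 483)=20319 / 10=2031.90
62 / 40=31 / 20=1.55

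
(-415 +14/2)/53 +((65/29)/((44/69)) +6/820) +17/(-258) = -7586125607/1788422460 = -4.24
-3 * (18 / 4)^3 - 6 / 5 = -10983 / 40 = -274.58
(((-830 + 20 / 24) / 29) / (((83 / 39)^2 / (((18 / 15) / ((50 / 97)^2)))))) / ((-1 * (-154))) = -2847906711 / 15383137000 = -0.19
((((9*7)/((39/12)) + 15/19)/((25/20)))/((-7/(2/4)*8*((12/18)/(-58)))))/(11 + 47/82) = 17774361/16408210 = 1.08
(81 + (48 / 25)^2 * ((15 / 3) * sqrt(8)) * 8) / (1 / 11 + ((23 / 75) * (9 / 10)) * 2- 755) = -45056 * sqrt(2) / 115249- 12375 / 115249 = -0.66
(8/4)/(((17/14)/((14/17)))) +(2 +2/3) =4.02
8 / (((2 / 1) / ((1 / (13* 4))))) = 0.08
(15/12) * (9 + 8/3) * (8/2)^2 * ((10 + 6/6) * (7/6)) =26950/9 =2994.44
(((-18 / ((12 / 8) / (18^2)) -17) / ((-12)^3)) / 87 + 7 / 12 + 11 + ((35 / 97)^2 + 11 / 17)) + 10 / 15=313886993377 / 24046694208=13.05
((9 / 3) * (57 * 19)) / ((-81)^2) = 361 / 729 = 0.50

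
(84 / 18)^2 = 196 / 9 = 21.78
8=8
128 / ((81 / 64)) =8192 / 81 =101.14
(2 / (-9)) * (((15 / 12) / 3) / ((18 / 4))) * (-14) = 70 / 243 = 0.29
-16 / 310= -8 / 155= -0.05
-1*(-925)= 925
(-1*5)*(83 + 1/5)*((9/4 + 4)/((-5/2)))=1040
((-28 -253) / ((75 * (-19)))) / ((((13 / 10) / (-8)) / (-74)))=332704 / 3705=89.80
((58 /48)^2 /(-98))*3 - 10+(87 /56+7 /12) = -148793 /18816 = -7.91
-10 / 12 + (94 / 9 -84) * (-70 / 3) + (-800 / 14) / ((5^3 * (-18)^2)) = 9726667 / 5670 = 1715.46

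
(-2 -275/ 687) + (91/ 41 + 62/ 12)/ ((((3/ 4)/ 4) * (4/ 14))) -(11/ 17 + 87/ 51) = 191232169/ 1436517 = 133.12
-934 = -934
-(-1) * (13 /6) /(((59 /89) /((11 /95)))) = 12727 /33630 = 0.38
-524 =-524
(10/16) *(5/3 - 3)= -5/6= -0.83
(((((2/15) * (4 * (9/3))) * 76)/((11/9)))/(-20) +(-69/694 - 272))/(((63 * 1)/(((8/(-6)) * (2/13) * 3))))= 16270636/6011775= 2.71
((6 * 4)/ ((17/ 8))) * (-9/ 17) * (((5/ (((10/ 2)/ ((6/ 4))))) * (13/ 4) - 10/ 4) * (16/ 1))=-65664/ 289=-227.21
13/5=2.60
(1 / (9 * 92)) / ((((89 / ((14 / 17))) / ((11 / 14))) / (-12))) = -11 / 104397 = -0.00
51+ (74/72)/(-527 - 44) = 1048319/20556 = 51.00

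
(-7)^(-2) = 1/49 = 0.02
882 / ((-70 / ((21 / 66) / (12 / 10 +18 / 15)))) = -147 / 88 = -1.67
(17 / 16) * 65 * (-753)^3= -29486771474.06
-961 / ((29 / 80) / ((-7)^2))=-3767120 / 29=-129900.69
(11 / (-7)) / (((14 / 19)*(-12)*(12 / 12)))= 0.18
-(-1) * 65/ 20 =13/ 4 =3.25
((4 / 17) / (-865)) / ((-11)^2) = -4 / 1779305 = -0.00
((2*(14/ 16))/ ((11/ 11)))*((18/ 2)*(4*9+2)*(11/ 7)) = 1881/ 2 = 940.50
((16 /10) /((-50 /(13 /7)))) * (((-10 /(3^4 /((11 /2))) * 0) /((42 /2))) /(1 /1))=0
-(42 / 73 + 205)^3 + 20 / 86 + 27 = -145327814290842 / 16727731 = -8687837.84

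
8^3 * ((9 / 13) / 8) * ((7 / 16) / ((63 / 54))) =216 / 13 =16.62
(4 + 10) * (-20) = -280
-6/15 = -0.40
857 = 857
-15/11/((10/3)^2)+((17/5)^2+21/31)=413111/34100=12.11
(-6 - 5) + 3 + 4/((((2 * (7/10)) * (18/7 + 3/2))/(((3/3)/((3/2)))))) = -1288/171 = -7.53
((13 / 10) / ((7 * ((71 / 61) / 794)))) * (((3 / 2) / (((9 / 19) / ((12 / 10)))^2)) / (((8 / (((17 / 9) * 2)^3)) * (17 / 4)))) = 262759680872 / 135867375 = 1933.94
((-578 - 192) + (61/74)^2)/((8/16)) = -4212799/2738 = -1538.64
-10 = -10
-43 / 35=-1.23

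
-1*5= -5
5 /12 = 0.42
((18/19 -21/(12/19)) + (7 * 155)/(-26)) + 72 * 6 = 357.97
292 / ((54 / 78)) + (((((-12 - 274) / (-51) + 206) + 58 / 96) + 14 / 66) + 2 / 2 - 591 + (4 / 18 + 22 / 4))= 149373 / 2992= 49.92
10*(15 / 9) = 50 / 3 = 16.67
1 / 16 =0.06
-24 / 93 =-8 / 31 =-0.26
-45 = -45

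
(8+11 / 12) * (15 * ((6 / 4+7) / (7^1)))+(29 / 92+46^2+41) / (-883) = 159.97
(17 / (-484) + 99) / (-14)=-47899 / 6776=-7.07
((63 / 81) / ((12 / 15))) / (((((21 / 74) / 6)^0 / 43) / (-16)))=-6020 / 9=-668.89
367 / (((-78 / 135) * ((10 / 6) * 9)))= -1101 / 26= -42.35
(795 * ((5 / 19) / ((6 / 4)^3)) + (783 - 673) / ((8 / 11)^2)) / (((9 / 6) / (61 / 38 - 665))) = -4137651205 / 34656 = -119392.06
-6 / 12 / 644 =-1 / 1288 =-0.00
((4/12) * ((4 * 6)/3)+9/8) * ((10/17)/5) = 91/204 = 0.45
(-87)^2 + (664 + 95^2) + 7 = 17265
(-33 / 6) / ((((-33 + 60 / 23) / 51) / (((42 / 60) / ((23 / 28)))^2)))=897974 / 133975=6.70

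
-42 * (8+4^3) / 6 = -504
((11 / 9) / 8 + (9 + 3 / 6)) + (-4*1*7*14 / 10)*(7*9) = -885581 / 360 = -2459.95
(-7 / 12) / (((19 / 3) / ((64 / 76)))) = -28 / 361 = -0.08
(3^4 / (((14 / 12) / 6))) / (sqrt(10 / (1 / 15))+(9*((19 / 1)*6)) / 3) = 166212 / 136283 - 2430*sqrt(6) / 136283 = 1.18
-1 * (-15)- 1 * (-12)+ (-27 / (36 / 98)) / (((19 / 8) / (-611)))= 359781 / 19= 18935.84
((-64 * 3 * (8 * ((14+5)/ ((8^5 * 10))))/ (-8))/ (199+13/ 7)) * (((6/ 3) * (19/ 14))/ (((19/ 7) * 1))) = 21/ 378880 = 0.00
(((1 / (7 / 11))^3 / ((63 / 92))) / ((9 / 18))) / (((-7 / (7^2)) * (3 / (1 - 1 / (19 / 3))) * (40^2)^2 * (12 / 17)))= -520421 / 42230160000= -0.00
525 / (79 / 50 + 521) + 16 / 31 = 1231814 / 809999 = 1.52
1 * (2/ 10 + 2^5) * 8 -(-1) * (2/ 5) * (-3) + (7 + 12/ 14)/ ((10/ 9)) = 18443/ 70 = 263.47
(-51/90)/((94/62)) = -527/1410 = -0.37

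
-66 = -66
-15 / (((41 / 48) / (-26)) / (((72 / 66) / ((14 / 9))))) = 1010880 / 3157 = 320.20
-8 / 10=-4 / 5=-0.80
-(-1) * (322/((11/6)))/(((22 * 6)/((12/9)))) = 644/363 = 1.77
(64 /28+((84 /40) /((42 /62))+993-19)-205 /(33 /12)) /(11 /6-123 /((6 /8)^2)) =-2090181 /500885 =-4.17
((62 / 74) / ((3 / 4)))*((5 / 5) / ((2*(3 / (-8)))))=-496 / 333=-1.49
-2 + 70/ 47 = -24/ 47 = -0.51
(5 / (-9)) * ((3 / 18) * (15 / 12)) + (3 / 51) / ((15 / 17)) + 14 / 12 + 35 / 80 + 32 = 72479 / 2160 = 33.56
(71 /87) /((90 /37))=0.34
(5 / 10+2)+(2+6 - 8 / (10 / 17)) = -31 / 10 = -3.10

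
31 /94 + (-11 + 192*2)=35093 /94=373.33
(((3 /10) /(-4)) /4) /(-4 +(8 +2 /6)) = -9 /2080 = -0.00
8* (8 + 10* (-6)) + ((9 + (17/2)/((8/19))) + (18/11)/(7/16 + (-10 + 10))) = -471945/1232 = -383.07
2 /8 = 1 /4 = 0.25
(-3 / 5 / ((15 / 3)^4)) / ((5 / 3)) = -9 / 15625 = -0.00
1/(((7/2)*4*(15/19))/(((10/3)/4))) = 19/252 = 0.08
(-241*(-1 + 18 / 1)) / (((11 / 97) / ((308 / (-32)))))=2781863 / 8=347732.88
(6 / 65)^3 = 0.00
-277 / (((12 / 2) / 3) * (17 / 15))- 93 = -7317 / 34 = -215.21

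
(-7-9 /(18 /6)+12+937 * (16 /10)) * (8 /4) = 15012 /5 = 3002.40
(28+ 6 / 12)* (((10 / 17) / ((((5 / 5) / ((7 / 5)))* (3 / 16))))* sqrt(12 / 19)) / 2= 112* sqrt(57) / 17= 49.74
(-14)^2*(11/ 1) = 2156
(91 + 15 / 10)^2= 34225 / 4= 8556.25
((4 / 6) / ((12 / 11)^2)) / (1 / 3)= 121 / 72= 1.68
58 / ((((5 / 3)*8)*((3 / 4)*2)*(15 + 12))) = 29 / 270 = 0.11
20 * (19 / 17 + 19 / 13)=11400 / 221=51.58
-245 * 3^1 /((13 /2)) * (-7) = 10290 /13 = 791.54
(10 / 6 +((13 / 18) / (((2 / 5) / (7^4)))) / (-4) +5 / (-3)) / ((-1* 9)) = 156065 / 1296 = 120.42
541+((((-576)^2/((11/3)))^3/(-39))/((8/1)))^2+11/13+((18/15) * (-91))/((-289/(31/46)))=56100990500518040983775441637325245627/9950353242115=5638090340659451795831994.00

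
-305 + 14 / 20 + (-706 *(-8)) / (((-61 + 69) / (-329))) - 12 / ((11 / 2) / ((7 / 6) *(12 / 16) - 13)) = -25580703 / 110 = -232551.85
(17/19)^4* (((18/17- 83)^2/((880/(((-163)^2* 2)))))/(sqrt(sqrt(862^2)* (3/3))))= 14899623160009* sqrt(862)/49428148880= 8850.23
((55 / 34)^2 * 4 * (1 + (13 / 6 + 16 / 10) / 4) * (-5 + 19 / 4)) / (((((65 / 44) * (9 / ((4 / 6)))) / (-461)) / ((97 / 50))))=13867770191 / 60863400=227.85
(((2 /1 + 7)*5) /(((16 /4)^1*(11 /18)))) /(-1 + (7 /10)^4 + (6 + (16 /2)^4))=2025000 /451136411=0.00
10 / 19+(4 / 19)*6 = 34 / 19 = 1.79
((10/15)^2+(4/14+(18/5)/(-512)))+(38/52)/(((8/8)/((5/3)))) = 2034869/1048320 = 1.94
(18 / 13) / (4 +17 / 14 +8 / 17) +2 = 13154 / 5863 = 2.24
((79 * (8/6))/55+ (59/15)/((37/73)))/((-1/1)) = -59069/6105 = -9.68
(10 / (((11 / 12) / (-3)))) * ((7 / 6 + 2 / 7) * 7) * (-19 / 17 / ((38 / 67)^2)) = 4107435 / 3553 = 1156.05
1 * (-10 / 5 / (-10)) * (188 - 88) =20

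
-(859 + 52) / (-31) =911 / 31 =29.39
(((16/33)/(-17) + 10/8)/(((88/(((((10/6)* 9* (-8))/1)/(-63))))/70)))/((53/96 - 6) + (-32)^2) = 1096400/603406551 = 0.00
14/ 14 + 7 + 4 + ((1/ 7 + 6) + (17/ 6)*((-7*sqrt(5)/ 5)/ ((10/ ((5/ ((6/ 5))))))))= 14.45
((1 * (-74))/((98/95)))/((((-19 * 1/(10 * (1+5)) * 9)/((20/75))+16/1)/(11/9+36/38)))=-31376/1071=-29.30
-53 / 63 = -0.84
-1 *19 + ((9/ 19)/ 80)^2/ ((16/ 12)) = -175590157/ 9241600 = -19.00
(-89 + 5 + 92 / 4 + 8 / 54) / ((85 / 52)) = -85436 / 2295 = -37.23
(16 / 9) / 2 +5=53 / 9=5.89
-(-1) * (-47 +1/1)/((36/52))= -598/9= -66.44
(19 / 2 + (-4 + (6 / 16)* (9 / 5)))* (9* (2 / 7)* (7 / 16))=2223 / 320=6.95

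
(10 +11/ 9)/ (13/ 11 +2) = 3.53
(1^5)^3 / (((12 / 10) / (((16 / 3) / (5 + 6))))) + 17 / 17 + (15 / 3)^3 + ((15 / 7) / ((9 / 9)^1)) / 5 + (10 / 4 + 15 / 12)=361975 / 2772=130.58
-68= -68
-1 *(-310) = 310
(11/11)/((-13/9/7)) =-63/13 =-4.85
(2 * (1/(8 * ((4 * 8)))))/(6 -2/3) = 3/2048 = 0.00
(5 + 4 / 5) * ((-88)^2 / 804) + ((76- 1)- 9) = 122474 / 1005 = 121.86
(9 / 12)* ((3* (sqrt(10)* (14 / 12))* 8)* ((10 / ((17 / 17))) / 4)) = 105* sqrt(10) / 2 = 166.02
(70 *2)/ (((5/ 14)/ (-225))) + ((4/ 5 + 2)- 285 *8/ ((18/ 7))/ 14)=-1323908/ 15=-88260.53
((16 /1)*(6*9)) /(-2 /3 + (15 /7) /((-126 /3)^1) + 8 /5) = 1270080 /1297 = 979.24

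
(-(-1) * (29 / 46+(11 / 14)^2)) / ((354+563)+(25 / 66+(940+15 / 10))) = 185625 / 276534244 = 0.00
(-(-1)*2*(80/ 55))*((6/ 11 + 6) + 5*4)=9344/ 121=77.22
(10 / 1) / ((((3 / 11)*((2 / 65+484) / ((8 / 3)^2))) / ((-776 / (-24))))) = 22193600 / 1274211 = 17.42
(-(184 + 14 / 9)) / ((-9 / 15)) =8350 / 27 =309.26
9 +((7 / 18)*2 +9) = 169 / 9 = 18.78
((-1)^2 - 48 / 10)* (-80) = 304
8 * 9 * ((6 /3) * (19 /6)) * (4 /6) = 304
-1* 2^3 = -8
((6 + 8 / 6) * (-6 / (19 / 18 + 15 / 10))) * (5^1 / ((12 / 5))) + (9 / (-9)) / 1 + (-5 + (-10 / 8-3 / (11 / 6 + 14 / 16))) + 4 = -240559 / 5980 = -40.23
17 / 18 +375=6767 / 18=375.94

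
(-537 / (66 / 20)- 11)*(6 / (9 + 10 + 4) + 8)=-363090 / 253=-1435.14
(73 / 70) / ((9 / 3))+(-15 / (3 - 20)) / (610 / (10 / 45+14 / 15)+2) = 17179157 / 49183890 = 0.35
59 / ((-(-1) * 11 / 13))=69.73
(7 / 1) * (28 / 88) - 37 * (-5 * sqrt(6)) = 49 / 22 + 185 * sqrt(6) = 455.38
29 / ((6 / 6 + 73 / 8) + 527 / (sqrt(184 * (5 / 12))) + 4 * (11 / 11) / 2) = -2587960 / 25579949 + 489056 * sqrt(690) / 25579949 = 0.40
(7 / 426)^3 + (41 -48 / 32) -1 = 2976388219 / 77308776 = 38.50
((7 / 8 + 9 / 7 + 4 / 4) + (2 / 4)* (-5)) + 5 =317 / 56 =5.66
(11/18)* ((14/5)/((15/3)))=77/225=0.34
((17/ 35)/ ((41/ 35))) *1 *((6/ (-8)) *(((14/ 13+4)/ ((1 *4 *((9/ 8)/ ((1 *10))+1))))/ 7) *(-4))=67320/ 332059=0.20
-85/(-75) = 17/15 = 1.13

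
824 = 824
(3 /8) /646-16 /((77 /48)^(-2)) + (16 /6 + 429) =1135165 /2907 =390.49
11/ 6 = 1.83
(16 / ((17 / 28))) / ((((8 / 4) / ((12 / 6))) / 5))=2240 / 17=131.76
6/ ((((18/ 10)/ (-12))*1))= -40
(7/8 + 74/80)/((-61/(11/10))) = -99/3050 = -0.03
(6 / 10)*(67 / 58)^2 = 13467 / 16820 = 0.80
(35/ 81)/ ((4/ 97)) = 3395/ 324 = 10.48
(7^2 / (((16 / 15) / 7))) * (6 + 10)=5145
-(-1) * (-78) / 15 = -26 / 5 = -5.20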